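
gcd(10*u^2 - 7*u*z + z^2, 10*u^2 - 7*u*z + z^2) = 10*u^2 - 7*u*z + z^2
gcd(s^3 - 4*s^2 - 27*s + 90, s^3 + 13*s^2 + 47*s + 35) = s + 5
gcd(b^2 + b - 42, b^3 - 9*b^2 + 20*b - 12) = b - 6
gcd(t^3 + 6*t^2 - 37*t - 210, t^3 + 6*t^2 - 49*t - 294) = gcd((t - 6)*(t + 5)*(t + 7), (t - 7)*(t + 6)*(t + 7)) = t + 7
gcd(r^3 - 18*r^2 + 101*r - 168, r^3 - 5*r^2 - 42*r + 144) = r^2 - 11*r + 24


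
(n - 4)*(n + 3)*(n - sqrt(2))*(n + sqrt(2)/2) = n^4 - n^3 - sqrt(2)*n^3/2 - 13*n^2 + sqrt(2)*n^2/2 + n + 6*sqrt(2)*n + 12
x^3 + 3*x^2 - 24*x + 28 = (x - 2)^2*(x + 7)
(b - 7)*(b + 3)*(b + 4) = b^3 - 37*b - 84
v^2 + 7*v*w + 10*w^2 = (v + 2*w)*(v + 5*w)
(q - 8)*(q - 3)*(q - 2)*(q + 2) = q^4 - 11*q^3 + 20*q^2 + 44*q - 96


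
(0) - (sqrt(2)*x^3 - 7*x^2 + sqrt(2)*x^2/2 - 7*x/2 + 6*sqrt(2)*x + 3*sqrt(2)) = -sqrt(2)*x^3 - sqrt(2)*x^2/2 + 7*x^2 - 6*sqrt(2)*x + 7*x/2 - 3*sqrt(2)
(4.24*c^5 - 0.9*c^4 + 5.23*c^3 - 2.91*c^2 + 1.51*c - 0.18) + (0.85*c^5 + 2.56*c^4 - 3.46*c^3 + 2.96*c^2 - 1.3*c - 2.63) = 5.09*c^5 + 1.66*c^4 + 1.77*c^3 + 0.0499999999999998*c^2 + 0.21*c - 2.81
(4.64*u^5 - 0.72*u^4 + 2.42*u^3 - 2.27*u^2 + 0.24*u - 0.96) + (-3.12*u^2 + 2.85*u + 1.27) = 4.64*u^5 - 0.72*u^4 + 2.42*u^3 - 5.39*u^2 + 3.09*u + 0.31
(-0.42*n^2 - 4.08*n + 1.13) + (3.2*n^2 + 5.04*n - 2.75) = 2.78*n^2 + 0.96*n - 1.62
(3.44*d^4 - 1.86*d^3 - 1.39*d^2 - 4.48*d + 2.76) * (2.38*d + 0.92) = 8.1872*d^5 - 1.262*d^4 - 5.0194*d^3 - 11.9412*d^2 + 2.4472*d + 2.5392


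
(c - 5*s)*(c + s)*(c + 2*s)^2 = c^4 - 17*c^2*s^2 - 36*c*s^3 - 20*s^4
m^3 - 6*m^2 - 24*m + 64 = (m - 8)*(m - 2)*(m + 4)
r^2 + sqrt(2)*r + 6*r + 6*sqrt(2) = (r + 6)*(r + sqrt(2))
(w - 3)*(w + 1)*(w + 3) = w^3 + w^2 - 9*w - 9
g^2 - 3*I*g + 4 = (g - 4*I)*(g + I)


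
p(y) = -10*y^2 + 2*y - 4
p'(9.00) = -178.00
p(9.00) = -796.00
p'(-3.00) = 62.00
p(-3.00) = -100.00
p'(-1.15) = 25.00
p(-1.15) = -19.52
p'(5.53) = -108.60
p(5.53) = -298.75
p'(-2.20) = 46.00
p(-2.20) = -56.80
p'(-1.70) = 36.00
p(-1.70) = -36.30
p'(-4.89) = 99.80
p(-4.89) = -252.90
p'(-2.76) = 57.20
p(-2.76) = -85.70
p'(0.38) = -5.60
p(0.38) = -4.68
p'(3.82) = -74.40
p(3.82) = -142.28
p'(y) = 2 - 20*y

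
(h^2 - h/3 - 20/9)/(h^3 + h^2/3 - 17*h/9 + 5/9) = (9*h^2 - 3*h - 20)/(9*h^3 + 3*h^2 - 17*h + 5)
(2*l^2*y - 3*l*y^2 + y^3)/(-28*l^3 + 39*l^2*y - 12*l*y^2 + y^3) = y*(-2*l + y)/(28*l^2 - 11*l*y + y^2)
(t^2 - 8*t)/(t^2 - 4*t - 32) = t/(t + 4)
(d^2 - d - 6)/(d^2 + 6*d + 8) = (d - 3)/(d + 4)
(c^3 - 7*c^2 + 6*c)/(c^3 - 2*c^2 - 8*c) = (-c^2 + 7*c - 6)/(-c^2 + 2*c + 8)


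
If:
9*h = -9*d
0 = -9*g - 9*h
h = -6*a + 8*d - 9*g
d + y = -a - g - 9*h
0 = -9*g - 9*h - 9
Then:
No Solution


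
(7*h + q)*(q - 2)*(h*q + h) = 7*h^2*q^2 - 7*h^2*q - 14*h^2 + h*q^3 - h*q^2 - 2*h*q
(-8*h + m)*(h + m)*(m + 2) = -8*h^2*m - 16*h^2 - 7*h*m^2 - 14*h*m + m^3 + 2*m^2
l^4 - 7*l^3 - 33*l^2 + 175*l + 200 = (l - 8)*(l - 5)*(l + 1)*(l + 5)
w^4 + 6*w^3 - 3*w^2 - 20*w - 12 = (w - 2)*(w + 1)^2*(w + 6)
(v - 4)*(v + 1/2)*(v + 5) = v^3 + 3*v^2/2 - 39*v/2 - 10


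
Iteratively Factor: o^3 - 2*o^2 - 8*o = (o)*(o^2 - 2*o - 8) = o*(o - 4)*(o + 2)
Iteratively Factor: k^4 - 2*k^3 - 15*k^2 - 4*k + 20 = (k - 1)*(k^3 - k^2 - 16*k - 20) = (k - 5)*(k - 1)*(k^2 + 4*k + 4) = (k - 5)*(k - 1)*(k + 2)*(k + 2)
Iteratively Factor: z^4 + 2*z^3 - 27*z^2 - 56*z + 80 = (z - 5)*(z^3 + 7*z^2 + 8*z - 16) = (z - 5)*(z - 1)*(z^2 + 8*z + 16) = (z - 5)*(z - 1)*(z + 4)*(z + 4)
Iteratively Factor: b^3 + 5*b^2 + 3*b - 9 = (b + 3)*(b^2 + 2*b - 3) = (b + 3)^2*(b - 1)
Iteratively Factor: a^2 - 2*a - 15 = (a + 3)*(a - 5)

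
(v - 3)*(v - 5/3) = v^2 - 14*v/3 + 5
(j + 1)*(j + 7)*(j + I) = j^3 + 8*j^2 + I*j^2 + 7*j + 8*I*j + 7*I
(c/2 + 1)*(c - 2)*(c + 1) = c^3/2 + c^2/2 - 2*c - 2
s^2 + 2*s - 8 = (s - 2)*(s + 4)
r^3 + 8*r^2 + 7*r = r*(r + 1)*(r + 7)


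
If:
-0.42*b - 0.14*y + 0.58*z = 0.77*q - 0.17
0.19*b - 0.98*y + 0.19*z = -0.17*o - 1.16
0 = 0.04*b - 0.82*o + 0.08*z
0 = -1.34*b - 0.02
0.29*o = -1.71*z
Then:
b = -0.01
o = -0.00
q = 0.01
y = 1.18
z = 0.00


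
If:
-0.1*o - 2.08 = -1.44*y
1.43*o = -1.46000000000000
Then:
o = -1.02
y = 1.37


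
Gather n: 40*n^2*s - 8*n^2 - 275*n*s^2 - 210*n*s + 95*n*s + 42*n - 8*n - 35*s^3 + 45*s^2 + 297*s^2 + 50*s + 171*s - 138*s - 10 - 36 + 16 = n^2*(40*s - 8) + n*(-275*s^2 - 115*s + 34) - 35*s^3 + 342*s^2 + 83*s - 30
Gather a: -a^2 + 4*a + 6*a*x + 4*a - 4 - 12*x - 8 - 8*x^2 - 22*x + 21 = -a^2 + a*(6*x + 8) - 8*x^2 - 34*x + 9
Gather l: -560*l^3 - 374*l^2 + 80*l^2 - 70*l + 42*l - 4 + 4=-560*l^3 - 294*l^2 - 28*l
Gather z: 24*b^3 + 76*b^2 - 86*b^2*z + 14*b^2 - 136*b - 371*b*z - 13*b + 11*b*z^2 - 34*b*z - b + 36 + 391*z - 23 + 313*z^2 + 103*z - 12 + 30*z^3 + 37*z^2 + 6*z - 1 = 24*b^3 + 90*b^2 - 150*b + 30*z^3 + z^2*(11*b + 350) + z*(-86*b^2 - 405*b + 500)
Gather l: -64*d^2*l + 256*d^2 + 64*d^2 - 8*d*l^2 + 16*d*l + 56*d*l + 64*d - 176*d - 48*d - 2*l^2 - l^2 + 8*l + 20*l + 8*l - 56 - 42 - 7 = 320*d^2 - 160*d + l^2*(-8*d - 3) + l*(-64*d^2 + 72*d + 36) - 105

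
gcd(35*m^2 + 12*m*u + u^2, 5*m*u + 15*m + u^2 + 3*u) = 5*m + u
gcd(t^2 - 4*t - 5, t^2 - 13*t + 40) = t - 5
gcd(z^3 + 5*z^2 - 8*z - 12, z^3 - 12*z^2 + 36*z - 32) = z - 2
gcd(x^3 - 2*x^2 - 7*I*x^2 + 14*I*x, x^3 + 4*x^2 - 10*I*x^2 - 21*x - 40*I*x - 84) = x - 7*I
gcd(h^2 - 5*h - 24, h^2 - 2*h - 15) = h + 3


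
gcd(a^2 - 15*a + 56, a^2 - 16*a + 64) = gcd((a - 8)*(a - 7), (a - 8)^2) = a - 8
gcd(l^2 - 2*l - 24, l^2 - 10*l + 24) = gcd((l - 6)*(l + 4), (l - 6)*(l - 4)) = l - 6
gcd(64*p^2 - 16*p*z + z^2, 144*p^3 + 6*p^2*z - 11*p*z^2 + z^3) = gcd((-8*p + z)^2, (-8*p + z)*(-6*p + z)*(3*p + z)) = -8*p + z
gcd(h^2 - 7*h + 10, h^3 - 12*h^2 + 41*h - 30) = h - 5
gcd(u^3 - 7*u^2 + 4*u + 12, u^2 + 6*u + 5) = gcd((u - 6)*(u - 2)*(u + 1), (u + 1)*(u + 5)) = u + 1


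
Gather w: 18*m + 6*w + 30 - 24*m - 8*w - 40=-6*m - 2*w - 10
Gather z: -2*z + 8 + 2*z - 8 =0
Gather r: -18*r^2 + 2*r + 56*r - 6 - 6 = -18*r^2 + 58*r - 12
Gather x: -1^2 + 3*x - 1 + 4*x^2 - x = 4*x^2 + 2*x - 2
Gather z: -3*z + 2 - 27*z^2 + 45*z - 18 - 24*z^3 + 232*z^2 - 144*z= -24*z^3 + 205*z^2 - 102*z - 16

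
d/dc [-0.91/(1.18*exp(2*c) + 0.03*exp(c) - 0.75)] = (2.1476*exp(c) + 0.0273)*exp(c)/(1.18*exp(2*c) + 0.03*exp(c) - 0.75)^2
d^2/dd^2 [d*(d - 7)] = 2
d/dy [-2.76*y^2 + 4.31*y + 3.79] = 4.31 - 5.52*y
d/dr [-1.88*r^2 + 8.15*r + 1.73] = 8.15 - 3.76*r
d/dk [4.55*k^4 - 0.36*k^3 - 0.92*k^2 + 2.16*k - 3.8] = 18.2*k^3 - 1.08*k^2 - 1.84*k + 2.16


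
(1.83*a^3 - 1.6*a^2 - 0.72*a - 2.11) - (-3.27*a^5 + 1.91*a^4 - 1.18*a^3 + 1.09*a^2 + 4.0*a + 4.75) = 3.27*a^5 - 1.91*a^4 + 3.01*a^3 - 2.69*a^2 - 4.72*a - 6.86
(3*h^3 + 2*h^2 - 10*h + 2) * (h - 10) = 3*h^4 - 28*h^3 - 30*h^2 + 102*h - 20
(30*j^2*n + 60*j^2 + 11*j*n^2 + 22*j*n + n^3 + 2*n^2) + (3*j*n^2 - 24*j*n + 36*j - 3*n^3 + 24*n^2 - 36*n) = 30*j^2*n + 60*j^2 + 14*j*n^2 - 2*j*n + 36*j - 2*n^3 + 26*n^2 - 36*n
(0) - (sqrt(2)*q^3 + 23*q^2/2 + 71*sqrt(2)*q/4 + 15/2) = -sqrt(2)*q^3 - 23*q^2/2 - 71*sqrt(2)*q/4 - 15/2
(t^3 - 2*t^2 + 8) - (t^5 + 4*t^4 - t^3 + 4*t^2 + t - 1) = -t^5 - 4*t^4 + 2*t^3 - 6*t^2 - t + 9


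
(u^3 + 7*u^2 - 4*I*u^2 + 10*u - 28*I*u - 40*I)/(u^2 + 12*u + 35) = (u^2 + u*(2 - 4*I) - 8*I)/(u + 7)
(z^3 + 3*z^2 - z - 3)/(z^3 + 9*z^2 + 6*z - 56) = (z^3 + 3*z^2 - z - 3)/(z^3 + 9*z^2 + 6*z - 56)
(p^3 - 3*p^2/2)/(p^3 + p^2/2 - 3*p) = p/(p + 2)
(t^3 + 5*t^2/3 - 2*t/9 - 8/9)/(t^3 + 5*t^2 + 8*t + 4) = (9*t^2 + 6*t - 8)/(9*(t^2 + 4*t + 4))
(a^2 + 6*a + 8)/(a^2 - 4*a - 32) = (a + 2)/(a - 8)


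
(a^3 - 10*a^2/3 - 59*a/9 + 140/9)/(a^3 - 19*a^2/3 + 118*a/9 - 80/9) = (3*a^2 - 5*a - 28)/(3*a^2 - 14*a + 16)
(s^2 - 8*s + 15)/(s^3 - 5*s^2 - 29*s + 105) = (s - 5)/(s^2 - 2*s - 35)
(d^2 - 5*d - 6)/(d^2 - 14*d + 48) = (d + 1)/(d - 8)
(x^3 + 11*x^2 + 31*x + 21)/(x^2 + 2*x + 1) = (x^2 + 10*x + 21)/(x + 1)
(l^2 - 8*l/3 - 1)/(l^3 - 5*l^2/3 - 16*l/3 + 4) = (3*l + 1)/(3*l^2 + 4*l - 4)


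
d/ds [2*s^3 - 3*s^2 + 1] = 6*s*(s - 1)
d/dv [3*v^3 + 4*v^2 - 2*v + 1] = 9*v^2 + 8*v - 2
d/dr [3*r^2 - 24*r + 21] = 6*r - 24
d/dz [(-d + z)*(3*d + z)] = 2*d + 2*z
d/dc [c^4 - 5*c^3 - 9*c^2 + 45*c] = 4*c^3 - 15*c^2 - 18*c + 45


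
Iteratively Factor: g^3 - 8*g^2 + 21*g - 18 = (g - 2)*(g^2 - 6*g + 9) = (g - 3)*(g - 2)*(g - 3)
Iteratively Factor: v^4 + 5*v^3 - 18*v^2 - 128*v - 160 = (v + 2)*(v^3 + 3*v^2 - 24*v - 80) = (v + 2)*(v + 4)*(v^2 - v - 20) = (v + 2)*(v + 4)^2*(v - 5)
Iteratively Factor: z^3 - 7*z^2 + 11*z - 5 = (z - 1)*(z^2 - 6*z + 5) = (z - 1)^2*(z - 5)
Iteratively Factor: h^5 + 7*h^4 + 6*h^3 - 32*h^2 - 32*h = (h + 4)*(h^4 + 3*h^3 - 6*h^2 - 8*h) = h*(h + 4)*(h^3 + 3*h^2 - 6*h - 8) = h*(h + 1)*(h + 4)*(h^2 + 2*h - 8) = h*(h - 2)*(h + 1)*(h + 4)*(h + 4)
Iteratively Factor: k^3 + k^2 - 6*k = (k + 3)*(k^2 - 2*k) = (k - 2)*(k + 3)*(k)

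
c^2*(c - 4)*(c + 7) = c^4 + 3*c^3 - 28*c^2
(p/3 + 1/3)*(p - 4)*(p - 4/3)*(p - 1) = p^4/3 - 16*p^3/9 + 13*p^2/9 + 16*p/9 - 16/9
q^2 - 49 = (q - 7)*(q + 7)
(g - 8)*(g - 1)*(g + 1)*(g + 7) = g^4 - g^3 - 57*g^2 + g + 56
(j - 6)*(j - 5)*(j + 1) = j^3 - 10*j^2 + 19*j + 30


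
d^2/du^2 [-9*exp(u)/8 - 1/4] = -9*exp(u)/8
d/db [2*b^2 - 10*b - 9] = 4*b - 10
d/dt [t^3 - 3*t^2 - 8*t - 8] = 3*t^2 - 6*t - 8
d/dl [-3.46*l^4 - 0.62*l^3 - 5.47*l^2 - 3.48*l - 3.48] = -13.84*l^3 - 1.86*l^2 - 10.94*l - 3.48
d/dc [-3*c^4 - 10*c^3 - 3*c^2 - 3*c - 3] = -12*c^3 - 30*c^2 - 6*c - 3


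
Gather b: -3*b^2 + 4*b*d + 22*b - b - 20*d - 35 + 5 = -3*b^2 + b*(4*d + 21) - 20*d - 30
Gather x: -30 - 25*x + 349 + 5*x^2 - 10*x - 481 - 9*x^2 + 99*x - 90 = -4*x^2 + 64*x - 252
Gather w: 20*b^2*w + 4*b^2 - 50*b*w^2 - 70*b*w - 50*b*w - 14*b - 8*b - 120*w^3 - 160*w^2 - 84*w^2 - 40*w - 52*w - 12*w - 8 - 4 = 4*b^2 - 22*b - 120*w^3 + w^2*(-50*b - 244) + w*(20*b^2 - 120*b - 104) - 12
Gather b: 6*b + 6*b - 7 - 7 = 12*b - 14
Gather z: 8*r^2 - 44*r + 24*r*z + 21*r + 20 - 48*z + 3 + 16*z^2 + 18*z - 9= 8*r^2 - 23*r + 16*z^2 + z*(24*r - 30) + 14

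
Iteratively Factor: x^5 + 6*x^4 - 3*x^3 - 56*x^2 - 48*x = (x + 4)*(x^4 + 2*x^3 - 11*x^2 - 12*x) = (x + 1)*(x + 4)*(x^3 + x^2 - 12*x) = (x + 1)*(x + 4)^2*(x^2 - 3*x) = (x - 3)*(x + 1)*(x + 4)^2*(x)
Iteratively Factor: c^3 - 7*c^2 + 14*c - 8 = (c - 4)*(c^2 - 3*c + 2) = (c - 4)*(c - 2)*(c - 1)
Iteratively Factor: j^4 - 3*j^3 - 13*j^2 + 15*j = (j)*(j^3 - 3*j^2 - 13*j + 15) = j*(j + 3)*(j^2 - 6*j + 5) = j*(j - 5)*(j + 3)*(j - 1)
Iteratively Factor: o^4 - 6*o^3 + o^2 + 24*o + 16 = (o - 4)*(o^3 - 2*o^2 - 7*o - 4) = (o - 4)^2*(o^2 + 2*o + 1) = (o - 4)^2*(o + 1)*(o + 1)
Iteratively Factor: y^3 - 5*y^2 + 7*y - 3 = (y - 1)*(y^2 - 4*y + 3) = (y - 1)^2*(y - 3)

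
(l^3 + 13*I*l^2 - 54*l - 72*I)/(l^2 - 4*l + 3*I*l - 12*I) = (l^2 + 10*I*l - 24)/(l - 4)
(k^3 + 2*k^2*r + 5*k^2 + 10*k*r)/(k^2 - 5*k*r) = (k^2 + 2*k*r + 5*k + 10*r)/(k - 5*r)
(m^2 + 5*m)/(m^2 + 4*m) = (m + 5)/(m + 4)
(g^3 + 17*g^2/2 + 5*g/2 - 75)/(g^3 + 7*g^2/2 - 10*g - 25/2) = (g + 6)/(g + 1)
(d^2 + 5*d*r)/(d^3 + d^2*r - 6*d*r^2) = (d + 5*r)/(d^2 + d*r - 6*r^2)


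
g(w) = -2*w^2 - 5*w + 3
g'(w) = -4*w - 5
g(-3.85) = -7.40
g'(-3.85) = 10.40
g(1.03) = -4.27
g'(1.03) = -9.12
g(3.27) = -34.74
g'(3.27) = -18.08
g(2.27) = -18.66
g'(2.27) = -14.08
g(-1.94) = 5.17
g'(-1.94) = 2.76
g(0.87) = -2.86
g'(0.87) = -8.48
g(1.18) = -5.68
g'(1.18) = -9.72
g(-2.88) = 0.81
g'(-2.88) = 6.52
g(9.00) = -204.00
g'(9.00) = -41.00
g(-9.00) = -114.00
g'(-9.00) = 31.00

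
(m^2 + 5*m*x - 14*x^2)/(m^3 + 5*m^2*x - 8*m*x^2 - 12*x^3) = (m + 7*x)/(m^2 + 7*m*x + 6*x^2)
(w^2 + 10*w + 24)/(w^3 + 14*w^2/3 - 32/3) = 3*(w + 6)/(3*w^2 + 2*w - 8)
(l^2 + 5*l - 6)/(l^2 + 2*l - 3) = (l + 6)/(l + 3)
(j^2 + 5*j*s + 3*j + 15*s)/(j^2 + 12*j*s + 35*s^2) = (j + 3)/(j + 7*s)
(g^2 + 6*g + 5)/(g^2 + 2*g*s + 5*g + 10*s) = (g + 1)/(g + 2*s)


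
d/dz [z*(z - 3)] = 2*z - 3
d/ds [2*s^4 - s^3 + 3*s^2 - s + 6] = 8*s^3 - 3*s^2 + 6*s - 1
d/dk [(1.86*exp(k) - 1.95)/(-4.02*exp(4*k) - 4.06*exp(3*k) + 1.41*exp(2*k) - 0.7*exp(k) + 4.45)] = (22.4316*exp(4*k) - 16.2528*exp(3*k) - 26.3736*exp(2*k) + 5.499*exp(k) + 6.912)*exp(k)/(16.1604*exp(8*k) + 32.6424*exp(7*k) + 5.1472*exp(6*k) - 5.8212*exp(5*k) - 28.1059*exp(4*k) - 38.108*exp(3*k) + 13.039*exp(2*k) - 6.23*exp(k) + 19.8025)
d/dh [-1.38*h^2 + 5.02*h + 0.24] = 5.02 - 2.76*h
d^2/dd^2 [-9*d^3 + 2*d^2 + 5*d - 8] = 4 - 54*d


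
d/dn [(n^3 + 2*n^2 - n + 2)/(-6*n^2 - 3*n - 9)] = (-2*n^4 - 2*n^3 - 13*n^2 - 4*n + 5)/(3*(4*n^4 + 4*n^3 + 13*n^2 + 6*n + 9))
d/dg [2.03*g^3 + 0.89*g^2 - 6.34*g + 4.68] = 6.09*g^2 + 1.78*g - 6.34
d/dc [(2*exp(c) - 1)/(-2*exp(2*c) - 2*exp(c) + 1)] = 4*(exp(c) - 1)*exp(2*c)/(4*exp(4*c) + 8*exp(3*c) - 4*exp(c) + 1)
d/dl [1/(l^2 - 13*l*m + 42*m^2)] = (-2*l + 13*m)/(l^2 - 13*l*m + 42*m^2)^2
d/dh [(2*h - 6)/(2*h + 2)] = 4/(h + 1)^2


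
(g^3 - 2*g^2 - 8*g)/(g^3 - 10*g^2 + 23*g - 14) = g*(g^2 - 2*g - 8)/(g^3 - 10*g^2 + 23*g - 14)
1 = 1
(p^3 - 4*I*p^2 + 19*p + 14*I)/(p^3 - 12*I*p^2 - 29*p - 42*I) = (p + 2*I)/(p - 6*I)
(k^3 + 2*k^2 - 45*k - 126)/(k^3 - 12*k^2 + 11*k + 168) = (k + 6)/(k - 8)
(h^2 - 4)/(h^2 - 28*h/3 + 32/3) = 3*(h^2 - 4)/(3*h^2 - 28*h + 32)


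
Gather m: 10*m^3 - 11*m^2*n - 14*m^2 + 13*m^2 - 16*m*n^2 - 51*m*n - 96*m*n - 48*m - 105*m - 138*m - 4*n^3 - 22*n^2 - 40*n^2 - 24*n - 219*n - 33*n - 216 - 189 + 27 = 10*m^3 + m^2*(-11*n - 1) + m*(-16*n^2 - 147*n - 291) - 4*n^3 - 62*n^2 - 276*n - 378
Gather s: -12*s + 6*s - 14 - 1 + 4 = -6*s - 11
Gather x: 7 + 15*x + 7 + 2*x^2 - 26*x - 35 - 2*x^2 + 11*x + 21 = 0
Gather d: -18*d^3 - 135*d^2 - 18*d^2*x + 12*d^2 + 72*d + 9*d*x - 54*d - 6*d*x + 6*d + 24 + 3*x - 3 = -18*d^3 + d^2*(-18*x - 123) + d*(3*x + 24) + 3*x + 21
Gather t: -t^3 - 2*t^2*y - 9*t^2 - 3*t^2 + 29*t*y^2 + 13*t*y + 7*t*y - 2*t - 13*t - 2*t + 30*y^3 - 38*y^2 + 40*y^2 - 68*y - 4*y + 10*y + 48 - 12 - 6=-t^3 + t^2*(-2*y - 12) + t*(29*y^2 + 20*y - 17) + 30*y^3 + 2*y^2 - 62*y + 30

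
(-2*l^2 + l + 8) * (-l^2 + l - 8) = 2*l^4 - 3*l^3 + 9*l^2 - 64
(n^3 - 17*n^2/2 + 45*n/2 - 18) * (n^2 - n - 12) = n^5 - 19*n^4/2 + 19*n^3 + 123*n^2/2 - 252*n + 216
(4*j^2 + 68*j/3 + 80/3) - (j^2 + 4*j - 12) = 3*j^2 + 56*j/3 + 116/3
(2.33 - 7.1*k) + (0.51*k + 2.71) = 5.04 - 6.59*k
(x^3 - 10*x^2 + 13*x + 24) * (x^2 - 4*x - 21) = x^5 - 14*x^4 + 32*x^3 + 182*x^2 - 369*x - 504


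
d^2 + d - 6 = (d - 2)*(d + 3)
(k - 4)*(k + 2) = k^2 - 2*k - 8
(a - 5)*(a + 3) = a^2 - 2*a - 15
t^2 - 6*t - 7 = (t - 7)*(t + 1)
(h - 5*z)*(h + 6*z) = h^2 + h*z - 30*z^2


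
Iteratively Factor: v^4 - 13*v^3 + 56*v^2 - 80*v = (v)*(v^3 - 13*v^2 + 56*v - 80) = v*(v - 4)*(v^2 - 9*v + 20) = v*(v - 5)*(v - 4)*(v - 4)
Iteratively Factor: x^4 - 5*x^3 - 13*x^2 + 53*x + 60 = (x + 1)*(x^3 - 6*x^2 - 7*x + 60) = (x - 4)*(x + 1)*(x^2 - 2*x - 15) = (x - 5)*(x - 4)*(x + 1)*(x + 3)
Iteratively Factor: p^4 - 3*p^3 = (p)*(p^3 - 3*p^2) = p^2*(p^2 - 3*p) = p^3*(p - 3)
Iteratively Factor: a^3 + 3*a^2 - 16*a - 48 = (a + 3)*(a^2 - 16) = (a - 4)*(a + 3)*(a + 4)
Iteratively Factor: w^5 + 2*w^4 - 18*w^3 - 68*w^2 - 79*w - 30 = (w + 3)*(w^4 - w^3 - 15*w^2 - 23*w - 10) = (w + 1)*(w + 3)*(w^3 - 2*w^2 - 13*w - 10) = (w - 5)*(w + 1)*(w + 3)*(w^2 + 3*w + 2) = (w - 5)*(w + 1)^2*(w + 3)*(w + 2)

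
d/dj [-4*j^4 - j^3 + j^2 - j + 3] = -16*j^3 - 3*j^2 + 2*j - 1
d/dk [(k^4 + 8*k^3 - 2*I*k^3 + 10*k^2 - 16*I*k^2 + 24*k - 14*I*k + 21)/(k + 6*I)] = (3*k^4 + k^3*(16 + 20*I) + k^2*(46 + 128*I) + k*(192 + 120*I) + 63 + 144*I)/(k^2 + 12*I*k - 36)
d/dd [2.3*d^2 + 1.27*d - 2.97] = 4.6*d + 1.27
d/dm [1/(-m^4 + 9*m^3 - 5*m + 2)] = (4*m^3 - 27*m^2 + 5)/(m^4 - 9*m^3 + 5*m - 2)^2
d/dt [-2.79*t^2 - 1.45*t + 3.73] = -5.58*t - 1.45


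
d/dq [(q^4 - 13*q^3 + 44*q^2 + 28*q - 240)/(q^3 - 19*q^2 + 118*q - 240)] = (q^2 - 16*q + 24)/(q^2 - 16*q + 64)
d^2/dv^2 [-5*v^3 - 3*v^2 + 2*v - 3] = -30*v - 6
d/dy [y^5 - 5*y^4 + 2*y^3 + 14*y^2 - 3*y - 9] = 5*y^4 - 20*y^3 + 6*y^2 + 28*y - 3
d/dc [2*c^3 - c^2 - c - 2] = 6*c^2 - 2*c - 1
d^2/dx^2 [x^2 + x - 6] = 2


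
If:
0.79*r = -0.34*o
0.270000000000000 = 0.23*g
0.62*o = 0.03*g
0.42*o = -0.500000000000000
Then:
No Solution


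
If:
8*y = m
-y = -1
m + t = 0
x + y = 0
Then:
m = 8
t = -8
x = -1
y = 1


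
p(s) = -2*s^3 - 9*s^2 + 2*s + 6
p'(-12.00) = -646.00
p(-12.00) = 2142.00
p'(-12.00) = -646.00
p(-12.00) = 2142.00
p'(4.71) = -215.88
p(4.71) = -393.21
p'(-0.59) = 10.53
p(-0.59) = 2.10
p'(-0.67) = 11.37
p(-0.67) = 1.22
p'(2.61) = -85.85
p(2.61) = -85.65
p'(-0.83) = 12.81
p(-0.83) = -0.72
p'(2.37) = -74.36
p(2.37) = -66.44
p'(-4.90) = -53.86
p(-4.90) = 15.41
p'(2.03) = -59.27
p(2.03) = -43.76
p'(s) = -6*s^2 - 18*s + 2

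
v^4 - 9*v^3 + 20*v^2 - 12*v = v*(v - 6)*(v - 2)*(v - 1)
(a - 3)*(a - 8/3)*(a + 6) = a^3 + a^2/3 - 26*a + 48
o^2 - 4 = (o - 2)*(o + 2)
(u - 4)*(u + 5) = u^2 + u - 20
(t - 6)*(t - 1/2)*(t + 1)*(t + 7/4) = t^4 - 15*t^3/4 - 105*t^2/8 - 25*t/8 + 21/4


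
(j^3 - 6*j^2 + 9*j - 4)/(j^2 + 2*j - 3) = (j^2 - 5*j + 4)/(j + 3)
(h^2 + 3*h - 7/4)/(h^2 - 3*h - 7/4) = (-4*h^2 - 12*h + 7)/(-4*h^2 + 12*h + 7)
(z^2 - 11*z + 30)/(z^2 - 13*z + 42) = (z - 5)/(z - 7)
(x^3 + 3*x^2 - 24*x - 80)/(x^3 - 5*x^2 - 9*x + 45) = (x^2 + 8*x + 16)/(x^2 - 9)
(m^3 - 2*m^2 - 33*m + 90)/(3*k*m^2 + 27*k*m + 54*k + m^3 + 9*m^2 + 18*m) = (m^2 - 8*m + 15)/(3*k*m + 9*k + m^2 + 3*m)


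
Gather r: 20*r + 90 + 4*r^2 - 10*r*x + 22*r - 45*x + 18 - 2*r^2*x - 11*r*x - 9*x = r^2*(4 - 2*x) + r*(42 - 21*x) - 54*x + 108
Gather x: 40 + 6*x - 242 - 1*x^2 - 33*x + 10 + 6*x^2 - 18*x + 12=5*x^2 - 45*x - 180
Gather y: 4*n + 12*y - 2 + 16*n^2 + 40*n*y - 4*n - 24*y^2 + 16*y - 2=16*n^2 - 24*y^2 + y*(40*n + 28) - 4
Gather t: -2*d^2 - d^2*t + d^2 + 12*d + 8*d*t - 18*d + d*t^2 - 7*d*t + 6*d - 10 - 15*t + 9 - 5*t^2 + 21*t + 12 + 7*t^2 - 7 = -d^2 + t^2*(d + 2) + t*(-d^2 + d + 6) + 4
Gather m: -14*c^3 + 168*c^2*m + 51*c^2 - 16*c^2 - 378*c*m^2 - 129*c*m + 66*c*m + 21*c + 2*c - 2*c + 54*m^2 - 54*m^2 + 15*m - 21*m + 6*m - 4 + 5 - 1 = -14*c^3 + 35*c^2 - 378*c*m^2 + 21*c + m*(168*c^2 - 63*c)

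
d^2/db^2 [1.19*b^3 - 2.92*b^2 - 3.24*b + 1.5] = 7.14*b - 5.84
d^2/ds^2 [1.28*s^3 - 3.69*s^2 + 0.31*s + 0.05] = 7.68*s - 7.38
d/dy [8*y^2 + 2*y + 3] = 16*y + 2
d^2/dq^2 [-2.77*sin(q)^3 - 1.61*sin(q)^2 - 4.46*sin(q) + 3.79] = 6.5375*sin(q) - 6.2325*sin(3*q) - 3.22*cos(2*q)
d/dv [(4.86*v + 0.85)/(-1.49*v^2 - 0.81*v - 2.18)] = (7.2414*v^2 + 2.533*v - 9.9063)/(2.2201*v^4 + 2.4138*v^3 + 7.1525*v^2 + 3.5316*v + 4.7524)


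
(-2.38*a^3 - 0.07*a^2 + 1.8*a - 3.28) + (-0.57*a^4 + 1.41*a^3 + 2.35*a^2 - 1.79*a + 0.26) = -0.57*a^4 - 0.97*a^3 + 2.28*a^2 + 0.01*a - 3.02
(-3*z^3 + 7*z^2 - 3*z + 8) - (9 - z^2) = -3*z^3 + 8*z^2 - 3*z - 1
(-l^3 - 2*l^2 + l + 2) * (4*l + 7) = -4*l^4 - 15*l^3 - 10*l^2 + 15*l + 14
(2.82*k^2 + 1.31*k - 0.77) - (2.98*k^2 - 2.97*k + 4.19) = -0.16*k^2 + 4.28*k - 4.96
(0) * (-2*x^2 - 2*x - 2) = 0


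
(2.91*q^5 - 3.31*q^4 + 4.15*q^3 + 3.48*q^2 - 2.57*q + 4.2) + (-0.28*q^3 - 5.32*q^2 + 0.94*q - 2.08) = 2.91*q^5 - 3.31*q^4 + 3.87*q^3 - 1.84*q^2 - 1.63*q + 2.12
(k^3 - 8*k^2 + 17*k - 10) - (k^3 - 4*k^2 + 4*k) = -4*k^2 + 13*k - 10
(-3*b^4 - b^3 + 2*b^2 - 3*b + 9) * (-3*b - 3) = 9*b^5 + 12*b^4 - 3*b^3 + 3*b^2 - 18*b - 27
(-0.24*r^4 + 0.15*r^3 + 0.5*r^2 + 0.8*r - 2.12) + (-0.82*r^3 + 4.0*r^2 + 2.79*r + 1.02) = -0.24*r^4 - 0.67*r^3 + 4.5*r^2 + 3.59*r - 1.1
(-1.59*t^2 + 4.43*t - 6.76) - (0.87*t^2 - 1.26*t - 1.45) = -2.46*t^2 + 5.69*t - 5.31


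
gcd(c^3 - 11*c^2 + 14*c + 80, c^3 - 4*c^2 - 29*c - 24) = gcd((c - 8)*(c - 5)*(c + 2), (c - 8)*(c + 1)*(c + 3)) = c - 8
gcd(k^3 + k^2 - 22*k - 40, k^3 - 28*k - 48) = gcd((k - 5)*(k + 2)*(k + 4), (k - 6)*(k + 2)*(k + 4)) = k^2 + 6*k + 8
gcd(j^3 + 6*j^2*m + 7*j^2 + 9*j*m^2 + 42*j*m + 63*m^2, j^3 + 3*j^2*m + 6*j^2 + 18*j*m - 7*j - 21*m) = j^2 + 3*j*m + 7*j + 21*m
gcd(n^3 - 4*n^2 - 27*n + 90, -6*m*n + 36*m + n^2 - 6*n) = n - 6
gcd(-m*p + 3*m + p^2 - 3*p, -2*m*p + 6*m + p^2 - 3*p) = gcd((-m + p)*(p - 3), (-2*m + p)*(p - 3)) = p - 3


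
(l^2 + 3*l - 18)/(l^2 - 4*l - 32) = (-l^2 - 3*l + 18)/(-l^2 + 4*l + 32)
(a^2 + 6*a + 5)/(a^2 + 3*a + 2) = (a + 5)/(a + 2)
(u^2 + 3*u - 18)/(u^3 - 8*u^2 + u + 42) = (u + 6)/(u^2 - 5*u - 14)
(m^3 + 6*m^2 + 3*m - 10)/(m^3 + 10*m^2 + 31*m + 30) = (m - 1)/(m + 3)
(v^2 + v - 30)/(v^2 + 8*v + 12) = (v - 5)/(v + 2)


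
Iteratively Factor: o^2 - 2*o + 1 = (o - 1)*(o - 1)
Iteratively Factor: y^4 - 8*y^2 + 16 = (y + 2)*(y^3 - 2*y^2 - 4*y + 8) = (y - 2)*(y + 2)*(y^2 - 4) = (y - 2)^2*(y + 2)*(y + 2)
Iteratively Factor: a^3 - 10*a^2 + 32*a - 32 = (a - 4)*(a^2 - 6*a + 8) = (a - 4)^2*(a - 2)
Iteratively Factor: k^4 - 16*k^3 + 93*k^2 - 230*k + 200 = (k - 5)*(k^3 - 11*k^2 + 38*k - 40) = (k - 5)^2*(k^2 - 6*k + 8) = (k - 5)^2*(k - 4)*(k - 2)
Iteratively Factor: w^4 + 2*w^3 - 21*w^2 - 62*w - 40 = (w + 4)*(w^3 - 2*w^2 - 13*w - 10) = (w + 1)*(w + 4)*(w^2 - 3*w - 10) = (w + 1)*(w + 2)*(w + 4)*(w - 5)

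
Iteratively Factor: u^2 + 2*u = (u)*(u + 2)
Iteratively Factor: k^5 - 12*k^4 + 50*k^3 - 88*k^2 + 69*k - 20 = (k - 5)*(k^4 - 7*k^3 + 15*k^2 - 13*k + 4) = (k - 5)*(k - 4)*(k^3 - 3*k^2 + 3*k - 1) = (k - 5)*(k - 4)*(k - 1)*(k^2 - 2*k + 1) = (k - 5)*(k - 4)*(k - 1)^2*(k - 1)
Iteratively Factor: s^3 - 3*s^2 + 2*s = (s - 1)*(s^2 - 2*s) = (s - 2)*(s - 1)*(s)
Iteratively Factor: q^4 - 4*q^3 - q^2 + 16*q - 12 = (q - 1)*(q^3 - 3*q^2 - 4*q + 12) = (q - 1)*(q + 2)*(q^2 - 5*q + 6) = (q - 3)*(q - 1)*(q + 2)*(q - 2)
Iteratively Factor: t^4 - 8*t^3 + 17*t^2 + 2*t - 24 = (t + 1)*(t^3 - 9*t^2 + 26*t - 24) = (t - 2)*(t + 1)*(t^2 - 7*t + 12) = (t - 4)*(t - 2)*(t + 1)*(t - 3)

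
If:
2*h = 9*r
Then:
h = 9*r/2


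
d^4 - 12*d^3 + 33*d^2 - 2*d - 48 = (d - 8)*(d - 3)*(d - 2)*(d + 1)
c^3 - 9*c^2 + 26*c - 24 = (c - 4)*(c - 3)*(c - 2)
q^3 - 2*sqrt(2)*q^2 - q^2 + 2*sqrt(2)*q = q*(q - 1)*(q - 2*sqrt(2))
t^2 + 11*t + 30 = (t + 5)*(t + 6)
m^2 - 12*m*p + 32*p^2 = (m - 8*p)*(m - 4*p)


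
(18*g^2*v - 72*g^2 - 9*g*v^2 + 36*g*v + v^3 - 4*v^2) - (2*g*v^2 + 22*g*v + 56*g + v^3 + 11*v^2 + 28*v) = 18*g^2*v - 72*g^2 - 11*g*v^2 + 14*g*v - 56*g - 15*v^2 - 28*v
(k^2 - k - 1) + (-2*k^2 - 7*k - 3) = -k^2 - 8*k - 4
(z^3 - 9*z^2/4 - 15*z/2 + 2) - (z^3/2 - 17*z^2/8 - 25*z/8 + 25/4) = z^3/2 - z^2/8 - 35*z/8 - 17/4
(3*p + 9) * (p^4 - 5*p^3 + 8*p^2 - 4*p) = 3*p^5 - 6*p^4 - 21*p^3 + 60*p^2 - 36*p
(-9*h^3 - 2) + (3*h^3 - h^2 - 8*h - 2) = -6*h^3 - h^2 - 8*h - 4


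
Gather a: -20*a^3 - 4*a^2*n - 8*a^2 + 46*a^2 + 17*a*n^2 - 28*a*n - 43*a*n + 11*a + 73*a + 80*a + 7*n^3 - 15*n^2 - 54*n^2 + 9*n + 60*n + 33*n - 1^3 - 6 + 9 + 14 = -20*a^3 + a^2*(38 - 4*n) + a*(17*n^2 - 71*n + 164) + 7*n^3 - 69*n^2 + 102*n + 16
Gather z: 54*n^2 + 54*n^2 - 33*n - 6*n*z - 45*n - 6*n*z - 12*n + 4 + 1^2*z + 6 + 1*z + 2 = 108*n^2 - 90*n + z*(2 - 12*n) + 12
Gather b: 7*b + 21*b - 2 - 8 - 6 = 28*b - 16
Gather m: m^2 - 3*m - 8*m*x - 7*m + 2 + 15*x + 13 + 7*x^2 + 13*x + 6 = m^2 + m*(-8*x - 10) + 7*x^2 + 28*x + 21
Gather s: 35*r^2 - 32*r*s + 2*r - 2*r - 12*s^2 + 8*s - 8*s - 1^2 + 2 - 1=35*r^2 - 32*r*s - 12*s^2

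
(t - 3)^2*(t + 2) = t^3 - 4*t^2 - 3*t + 18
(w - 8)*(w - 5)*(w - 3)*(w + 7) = w^4 - 9*w^3 - 33*w^2 + 433*w - 840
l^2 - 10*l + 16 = (l - 8)*(l - 2)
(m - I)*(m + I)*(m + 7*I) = m^3 + 7*I*m^2 + m + 7*I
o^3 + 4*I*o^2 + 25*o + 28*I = (o - 4*I)*(o + I)*(o + 7*I)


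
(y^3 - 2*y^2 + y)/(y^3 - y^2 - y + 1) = y/(y + 1)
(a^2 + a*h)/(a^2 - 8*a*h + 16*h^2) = a*(a + h)/(a^2 - 8*a*h + 16*h^2)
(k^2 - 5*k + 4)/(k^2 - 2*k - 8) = (k - 1)/(k + 2)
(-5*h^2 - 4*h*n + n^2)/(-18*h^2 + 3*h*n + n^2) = (-5*h^2 - 4*h*n + n^2)/(-18*h^2 + 3*h*n + n^2)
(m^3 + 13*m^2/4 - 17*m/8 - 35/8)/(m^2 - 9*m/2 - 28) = (4*m^2 - m - 5)/(4*(m - 8))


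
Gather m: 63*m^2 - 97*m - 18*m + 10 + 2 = 63*m^2 - 115*m + 12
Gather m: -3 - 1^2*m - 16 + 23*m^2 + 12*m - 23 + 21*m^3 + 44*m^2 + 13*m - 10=21*m^3 + 67*m^2 + 24*m - 52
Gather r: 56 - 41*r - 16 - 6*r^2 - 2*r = -6*r^2 - 43*r + 40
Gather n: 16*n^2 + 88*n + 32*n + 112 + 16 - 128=16*n^2 + 120*n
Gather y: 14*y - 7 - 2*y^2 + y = -2*y^2 + 15*y - 7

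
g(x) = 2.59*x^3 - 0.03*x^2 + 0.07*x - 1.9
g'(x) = 7.77*x^2 - 0.06*x + 0.07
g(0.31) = -1.80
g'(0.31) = 0.80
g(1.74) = 11.78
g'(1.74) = 23.49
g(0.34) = -1.78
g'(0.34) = 0.95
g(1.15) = 2.08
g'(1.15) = 10.28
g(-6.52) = -721.50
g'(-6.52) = 330.77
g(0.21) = -1.86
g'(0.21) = 0.40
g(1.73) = 11.54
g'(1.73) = 23.22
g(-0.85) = -3.57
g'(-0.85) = 5.73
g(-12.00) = -4482.58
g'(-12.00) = 1119.67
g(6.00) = 556.88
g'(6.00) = 279.43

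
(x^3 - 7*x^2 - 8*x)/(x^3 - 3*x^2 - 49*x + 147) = x*(x^2 - 7*x - 8)/(x^3 - 3*x^2 - 49*x + 147)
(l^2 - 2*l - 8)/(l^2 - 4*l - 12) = (l - 4)/(l - 6)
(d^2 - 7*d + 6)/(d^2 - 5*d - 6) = (d - 1)/(d + 1)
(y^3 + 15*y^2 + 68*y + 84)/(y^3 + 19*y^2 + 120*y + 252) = (y + 2)/(y + 6)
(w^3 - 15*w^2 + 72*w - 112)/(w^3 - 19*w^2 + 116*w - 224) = (w - 4)/(w - 8)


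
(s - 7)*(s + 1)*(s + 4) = s^3 - 2*s^2 - 31*s - 28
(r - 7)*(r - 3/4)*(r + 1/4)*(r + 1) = r^4 - 13*r^3/2 - 67*r^2/16 + 37*r/8 + 21/16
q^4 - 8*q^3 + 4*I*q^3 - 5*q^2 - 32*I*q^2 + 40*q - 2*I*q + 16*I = (q - 8)*(q + I)^2*(q + 2*I)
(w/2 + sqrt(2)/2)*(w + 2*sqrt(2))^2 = w^3/2 + 5*sqrt(2)*w^2/2 + 8*w + 4*sqrt(2)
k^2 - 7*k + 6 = (k - 6)*(k - 1)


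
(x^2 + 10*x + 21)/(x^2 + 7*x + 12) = (x + 7)/(x + 4)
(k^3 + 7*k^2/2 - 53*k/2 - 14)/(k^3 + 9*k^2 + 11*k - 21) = (k^2 - 7*k/2 - 2)/(k^2 + 2*k - 3)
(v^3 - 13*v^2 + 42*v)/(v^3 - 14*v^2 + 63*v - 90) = v*(v - 7)/(v^2 - 8*v + 15)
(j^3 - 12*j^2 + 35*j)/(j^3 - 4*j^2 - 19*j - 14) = j*(j - 5)/(j^2 + 3*j + 2)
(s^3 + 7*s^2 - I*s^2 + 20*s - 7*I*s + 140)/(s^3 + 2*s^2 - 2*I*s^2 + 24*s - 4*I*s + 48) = (s^2 + s*(7 - 5*I) - 35*I)/(s^2 + s*(2 - 6*I) - 12*I)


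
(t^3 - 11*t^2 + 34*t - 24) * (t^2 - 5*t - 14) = t^5 - 16*t^4 + 75*t^3 - 40*t^2 - 356*t + 336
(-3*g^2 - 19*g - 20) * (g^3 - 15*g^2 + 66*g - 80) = -3*g^5 + 26*g^4 + 67*g^3 - 714*g^2 + 200*g + 1600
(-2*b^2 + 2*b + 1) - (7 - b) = -2*b^2 + 3*b - 6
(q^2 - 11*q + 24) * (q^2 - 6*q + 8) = q^4 - 17*q^3 + 98*q^2 - 232*q + 192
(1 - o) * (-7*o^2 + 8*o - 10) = 7*o^3 - 15*o^2 + 18*o - 10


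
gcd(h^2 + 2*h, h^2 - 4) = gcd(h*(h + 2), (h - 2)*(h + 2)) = h + 2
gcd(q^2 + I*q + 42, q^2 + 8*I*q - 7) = q + 7*I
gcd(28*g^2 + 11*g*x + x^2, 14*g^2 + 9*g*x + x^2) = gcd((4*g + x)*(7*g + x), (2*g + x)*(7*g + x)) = 7*g + x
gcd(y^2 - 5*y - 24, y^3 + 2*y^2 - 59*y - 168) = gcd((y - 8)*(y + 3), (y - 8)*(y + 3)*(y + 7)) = y^2 - 5*y - 24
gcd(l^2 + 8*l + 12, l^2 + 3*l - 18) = l + 6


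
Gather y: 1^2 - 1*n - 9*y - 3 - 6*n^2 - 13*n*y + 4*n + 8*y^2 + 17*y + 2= -6*n^2 + 3*n + 8*y^2 + y*(8 - 13*n)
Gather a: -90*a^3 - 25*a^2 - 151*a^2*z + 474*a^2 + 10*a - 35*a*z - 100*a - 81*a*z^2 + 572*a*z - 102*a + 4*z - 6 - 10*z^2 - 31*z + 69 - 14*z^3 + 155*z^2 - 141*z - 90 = -90*a^3 + a^2*(449 - 151*z) + a*(-81*z^2 + 537*z - 192) - 14*z^3 + 145*z^2 - 168*z - 27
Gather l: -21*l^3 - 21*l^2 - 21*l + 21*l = -21*l^3 - 21*l^2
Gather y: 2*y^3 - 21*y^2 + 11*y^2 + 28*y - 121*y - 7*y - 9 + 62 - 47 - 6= 2*y^3 - 10*y^2 - 100*y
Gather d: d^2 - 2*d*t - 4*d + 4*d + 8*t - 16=d^2 - 2*d*t + 8*t - 16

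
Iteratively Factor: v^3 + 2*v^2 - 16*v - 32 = (v - 4)*(v^2 + 6*v + 8) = (v - 4)*(v + 4)*(v + 2)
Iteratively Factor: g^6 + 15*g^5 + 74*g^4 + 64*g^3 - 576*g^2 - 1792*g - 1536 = (g + 4)*(g^5 + 11*g^4 + 30*g^3 - 56*g^2 - 352*g - 384) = (g + 4)^2*(g^4 + 7*g^3 + 2*g^2 - 64*g - 96) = (g + 2)*(g + 4)^2*(g^3 + 5*g^2 - 8*g - 48) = (g + 2)*(g + 4)^3*(g^2 + g - 12) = (g - 3)*(g + 2)*(g + 4)^3*(g + 4)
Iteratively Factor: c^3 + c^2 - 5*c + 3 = (c - 1)*(c^2 + 2*c - 3) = (c - 1)^2*(c + 3)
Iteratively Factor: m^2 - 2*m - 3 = (m - 3)*(m + 1)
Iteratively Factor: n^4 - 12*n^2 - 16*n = (n - 4)*(n^3 + 4*n^2 + 4*n) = n*(n - 4)*(n^2 + 4*n + 4) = n*(n - 4)*(n + 2)*(n + 2)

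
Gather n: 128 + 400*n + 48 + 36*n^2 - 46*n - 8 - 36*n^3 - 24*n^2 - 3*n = -36*n^3 + 12*n^2 + 351*n + 168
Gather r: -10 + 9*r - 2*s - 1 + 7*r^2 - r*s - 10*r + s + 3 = 7*r^2 + r*(-s - 1) - s - 8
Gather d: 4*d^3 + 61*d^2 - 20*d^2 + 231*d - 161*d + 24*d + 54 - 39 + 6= 4*d^3 + 41*d^2 + 94*d + 21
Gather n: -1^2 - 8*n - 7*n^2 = -7*n^2 - 8*n - 1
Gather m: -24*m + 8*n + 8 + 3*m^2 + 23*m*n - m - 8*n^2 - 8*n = 3*m^2 + m*(23*n - 25) - 8*n^2 + 8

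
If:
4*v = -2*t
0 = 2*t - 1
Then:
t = 1/2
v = -1/4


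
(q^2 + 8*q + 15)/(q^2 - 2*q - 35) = (q + 3)/(q - 7)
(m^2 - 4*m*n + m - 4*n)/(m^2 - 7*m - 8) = (m - 4*n)/(m - 8)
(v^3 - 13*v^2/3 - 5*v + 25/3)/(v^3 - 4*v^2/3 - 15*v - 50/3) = (v - 1)/(v + 2)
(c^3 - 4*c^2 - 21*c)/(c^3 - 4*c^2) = (c^2 - 4*c - 21)/(c*(c - 4))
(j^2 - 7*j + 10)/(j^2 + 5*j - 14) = (j - 5)/(j + 7)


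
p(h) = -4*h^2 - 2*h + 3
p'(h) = -8*h - 2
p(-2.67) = -20.18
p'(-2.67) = 19.36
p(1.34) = -6.86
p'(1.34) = -12.72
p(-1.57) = -3.72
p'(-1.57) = 10.56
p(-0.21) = 3.24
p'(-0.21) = -0.32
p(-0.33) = 3.22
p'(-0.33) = 0.64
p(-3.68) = -43.81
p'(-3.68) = 27.44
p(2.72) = -32.03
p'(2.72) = -23.76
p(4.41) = -83.61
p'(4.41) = -37.28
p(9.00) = -339.00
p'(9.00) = -74.00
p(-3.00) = -27.00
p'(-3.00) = 22.00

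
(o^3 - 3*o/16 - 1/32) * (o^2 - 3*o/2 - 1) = o^5 - 3*o^4/2 - 19*o^3/16 + o^2/4 + 15*o/64 + 1/32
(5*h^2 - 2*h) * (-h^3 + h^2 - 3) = -5*h^5 + 7*h^4 - 2*h^3 - 15*h^2 + 6*h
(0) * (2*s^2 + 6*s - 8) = 0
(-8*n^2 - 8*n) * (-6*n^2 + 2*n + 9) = 48*n^4 + 32*n^3 - 88*n^2 - 72*n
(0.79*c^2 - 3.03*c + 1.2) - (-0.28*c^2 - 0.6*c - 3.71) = 1.07*c^2 - 2.43*c + 4.91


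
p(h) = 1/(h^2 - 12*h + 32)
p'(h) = (12 - 2*h)/(h^2 - 12*h + 32)^2 = 2*(6 - h)/(h^2 - 12*h + 32)^2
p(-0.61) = 0.03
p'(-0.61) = 0.01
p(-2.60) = 0.01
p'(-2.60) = 0.00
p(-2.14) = 0.02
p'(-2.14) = 0.00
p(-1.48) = 0.02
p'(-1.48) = 0.01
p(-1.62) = 0.02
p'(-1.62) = 0.01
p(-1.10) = 0.02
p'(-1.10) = 0.01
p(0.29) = 0.03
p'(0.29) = 0.01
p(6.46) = -0.26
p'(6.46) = -0.06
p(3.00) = 0.20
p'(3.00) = 0.24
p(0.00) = 0.03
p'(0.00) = 0.01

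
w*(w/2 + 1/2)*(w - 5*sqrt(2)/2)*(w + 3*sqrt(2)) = w^4/2 + sqrt(2)*w^3/4 + w^3/2 - 15*w^2/2 + sqrt(2)*w^2/4 - 15*w/2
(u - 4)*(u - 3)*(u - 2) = u^3 - 9*u^2 + 26*u - 24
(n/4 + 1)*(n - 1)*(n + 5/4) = n^3/4 + 17*n^2/16 - n/16 - 5/4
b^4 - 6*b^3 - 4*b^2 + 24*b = b*(b - 6)*(b - 2)*(b + 2)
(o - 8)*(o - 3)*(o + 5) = o^3 - 6*o^2 - 31*o + 120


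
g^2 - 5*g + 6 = (g - 3)*(g - 2)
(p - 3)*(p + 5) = p^2 + 2*p - 15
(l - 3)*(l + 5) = l^2 + 2*l - 15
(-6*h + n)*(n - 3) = -6*h*n + 18*h + n^2 - 3*n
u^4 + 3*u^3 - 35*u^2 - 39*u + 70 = (u - 5)*(u - 1)*(u + 2)*(u + 7)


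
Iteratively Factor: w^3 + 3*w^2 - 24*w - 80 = (w + 4)*(w^2 - w - 20) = (w + 4)^2*(w - 5)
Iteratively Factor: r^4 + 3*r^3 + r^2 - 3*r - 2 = (r - 1)*(r^3 + 4*r^2 + 5*r + 2) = (r - 1)*(r + 1)*(r^2 + 3*r + 2) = (r - 1)*(r + 1)*(r + 2)*(r + 1)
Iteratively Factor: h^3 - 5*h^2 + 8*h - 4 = (h - 2)*(h^2 - 3*h + 2) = (h - 2)*(h - 1)*(h - 2)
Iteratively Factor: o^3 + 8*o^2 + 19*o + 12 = (o + 4)*(o^2 + 4*o + 3) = (o + 3)*(o + 4)*(o + 1)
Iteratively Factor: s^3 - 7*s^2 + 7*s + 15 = (s - 3)*(s^2 - 4*s - 5) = (s - 5)*(s - 3)*(s + 1)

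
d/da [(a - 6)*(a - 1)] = 2*a - 7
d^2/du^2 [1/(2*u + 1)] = 8/(2*u + 1)^3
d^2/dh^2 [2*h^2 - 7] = 4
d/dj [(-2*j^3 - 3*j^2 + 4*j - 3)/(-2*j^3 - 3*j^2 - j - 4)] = (20*j^3 + 21*j^2 + 6*j - 19)/(4*j^6 + 12*j^5 + 13*j^4 + 22*j^3 + 25*j^2 + 8*j + 16)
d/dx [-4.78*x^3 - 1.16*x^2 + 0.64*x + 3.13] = -14.34*x^2 - 2.32*x + 0.64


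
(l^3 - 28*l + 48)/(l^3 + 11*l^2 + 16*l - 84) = (l - 4)/(l + 7)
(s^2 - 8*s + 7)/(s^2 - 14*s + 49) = (s - 1)/(s - 7)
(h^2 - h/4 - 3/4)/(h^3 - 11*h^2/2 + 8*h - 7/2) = (4*h + 3)/(2*(2*h^2 - 9*h + 7))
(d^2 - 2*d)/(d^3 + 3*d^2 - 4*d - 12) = d/(d^2 + 5*d + 6)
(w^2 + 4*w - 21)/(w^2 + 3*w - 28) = (w - 3)/(w - 4)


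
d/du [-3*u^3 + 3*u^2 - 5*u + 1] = -9*u^2 + 6*u - 5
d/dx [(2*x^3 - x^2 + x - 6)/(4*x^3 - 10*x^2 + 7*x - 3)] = (-16*x^4 + 20*x^3 + 57*x^2 - 114*x + 39)/(16*x^6 - 80*x^5 + 156*x^4 - 164*x^3 + 109*x^2 - 42*x + 9)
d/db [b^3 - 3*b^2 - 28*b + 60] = 3*b^2 - 6*b - 28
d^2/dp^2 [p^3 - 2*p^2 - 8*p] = 6*p - 4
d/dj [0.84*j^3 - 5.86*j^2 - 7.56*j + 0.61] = 2.52*j^2 - 11.72*j - 7.56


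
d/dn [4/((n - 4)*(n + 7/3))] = 12*(5 - 6*n)/(9*n^4 - 30*n^3 - 143*n^2 + 280*n + 784)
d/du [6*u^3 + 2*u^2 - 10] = 2*u*(9*u + 2)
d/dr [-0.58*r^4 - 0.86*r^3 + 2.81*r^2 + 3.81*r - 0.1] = -2.32*r^3 - 2.58*r^2 + 5.62*r + 3.81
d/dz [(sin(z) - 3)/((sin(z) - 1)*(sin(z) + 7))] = (6*sin(z) + cos(z)^2 + 10)*cos(z)/((sin(z) - 1)^2*(sin(z) + 7)^2)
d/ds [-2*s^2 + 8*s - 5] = 8 - 4*s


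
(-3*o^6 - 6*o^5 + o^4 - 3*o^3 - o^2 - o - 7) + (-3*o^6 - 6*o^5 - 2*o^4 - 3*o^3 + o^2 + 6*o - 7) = -6*o^6 - 12*o^5 - o^4 - 6*o^3 + 5*o - 14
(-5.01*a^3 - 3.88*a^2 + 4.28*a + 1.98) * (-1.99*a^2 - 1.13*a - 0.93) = 9.9699*a^5 + 13.3825*a^4 + 0.526499999999999*a^3 - 5.1682*a^2 - 6.2178*a - 1.8414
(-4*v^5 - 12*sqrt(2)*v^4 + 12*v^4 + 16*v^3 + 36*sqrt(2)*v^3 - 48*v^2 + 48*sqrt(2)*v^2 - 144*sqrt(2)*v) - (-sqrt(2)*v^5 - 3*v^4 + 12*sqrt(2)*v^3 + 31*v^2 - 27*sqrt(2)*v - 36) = -4*v^5 + sqrt(2)*v^5 - 12*sqrt(2)*v^4 + 15*v^4 + 16*v^3 + 24*sqrt(2)*v^3 - 79*v^2 + 48*sqrt(2)*v^2 - 117*sqrt(2)*v + 36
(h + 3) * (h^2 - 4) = h^3 + 3*h^2 - 4*h - 12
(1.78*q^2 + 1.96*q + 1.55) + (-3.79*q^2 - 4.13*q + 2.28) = -2.01*q^2 - 2.17*q + 3.83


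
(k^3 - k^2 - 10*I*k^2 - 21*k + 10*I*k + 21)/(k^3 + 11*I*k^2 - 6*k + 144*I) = (k^2 - k*(1 + 7*I) + 7*I)/(k^2 + 14*I*k - 48)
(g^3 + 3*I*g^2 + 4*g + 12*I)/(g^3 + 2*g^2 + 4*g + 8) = (g + 3*I)/(g + 2)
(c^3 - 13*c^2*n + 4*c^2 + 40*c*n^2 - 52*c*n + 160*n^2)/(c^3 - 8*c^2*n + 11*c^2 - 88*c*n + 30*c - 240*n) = (c^2 - 5*c*n + 4*c - 20*n)/(c^2 + 11*c + 30)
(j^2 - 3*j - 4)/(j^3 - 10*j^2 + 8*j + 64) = (j + 1)/(j^2 - 6*j - 16)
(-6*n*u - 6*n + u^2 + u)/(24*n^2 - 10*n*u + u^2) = (u + 1)/(-4*n + u)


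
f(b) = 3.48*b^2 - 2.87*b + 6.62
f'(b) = 6.96*b - 2.87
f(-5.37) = 122.38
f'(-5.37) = -40.25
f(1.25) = 8.47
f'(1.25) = 5.83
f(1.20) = 8.19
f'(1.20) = 5.48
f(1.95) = 14.26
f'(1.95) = 10.70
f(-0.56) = 9.32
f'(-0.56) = -6.77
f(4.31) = 58.90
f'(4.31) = 27.13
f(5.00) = 79.27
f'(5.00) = 31.93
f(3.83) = 46.68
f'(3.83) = 23.79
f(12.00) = 473.30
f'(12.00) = 80.65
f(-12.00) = 542.18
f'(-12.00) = -86.39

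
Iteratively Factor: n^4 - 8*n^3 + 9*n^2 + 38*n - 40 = (n - 1)*(n^3 - 7*n^2 + 2*n + 40) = (n - 5)*(n - 1)*(n^2 - 2*n - 8) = (n - 5)*(n - 1)*(n + 2)*(n - 4)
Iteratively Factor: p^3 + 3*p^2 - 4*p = (p + 4)*(p^2 - p) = p*(p + 4)*(p - 1)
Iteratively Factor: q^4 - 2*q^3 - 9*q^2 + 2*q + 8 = (q - 4)*(q^3 + 2*q^2 - q - 2) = (q - 4)*(q - 1)*(q^2 + 3*q + 2) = (q - 4)*(q - 1)*(q + 1)*(q + 2)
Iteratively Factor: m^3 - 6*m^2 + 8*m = (m - 2)*(m^2 - 4*m) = m*(m - 2)*(m - 4)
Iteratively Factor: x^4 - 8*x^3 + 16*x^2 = (x)*(x^3 - 8*x^2 + 16*x) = x*(x - 4)*(x^2 - 4*x) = x^2*(x - 4)*(x - 4)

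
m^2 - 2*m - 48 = (m - 8)*(m + 6)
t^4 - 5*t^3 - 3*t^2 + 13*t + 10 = (t - 5)*(t - 2)*(t + 1)^2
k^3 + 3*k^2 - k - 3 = (k - 1)*(k + 1)*(k + 3)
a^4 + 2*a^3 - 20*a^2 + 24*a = a*(a - 2)^2*(a + 6)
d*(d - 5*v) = d^2 - 5*d*v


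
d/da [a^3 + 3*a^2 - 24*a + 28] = 3*a^2 + 6*a - 24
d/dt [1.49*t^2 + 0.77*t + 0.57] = 2.98*t + 0.77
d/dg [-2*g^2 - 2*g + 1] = -4*g - 2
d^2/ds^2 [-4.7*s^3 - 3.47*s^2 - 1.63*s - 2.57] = -28.2*s - 6.94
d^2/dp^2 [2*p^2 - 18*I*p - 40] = 4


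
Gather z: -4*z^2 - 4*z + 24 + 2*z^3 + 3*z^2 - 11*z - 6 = 2*z^3 - z^2 - 15*z + 18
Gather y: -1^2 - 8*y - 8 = -8*y - 9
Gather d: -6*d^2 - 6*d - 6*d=-6*d^2 - 12*d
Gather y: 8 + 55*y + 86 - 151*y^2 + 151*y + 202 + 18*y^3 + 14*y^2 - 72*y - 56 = 18*y^3 - 137*y^2 + 134*y + 240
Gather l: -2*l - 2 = -2*l - 2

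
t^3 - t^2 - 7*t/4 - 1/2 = (t - 2)*(t + 1/2)^2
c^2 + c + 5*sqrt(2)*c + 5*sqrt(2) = (c + 1)*(c + 5*sqrt(2))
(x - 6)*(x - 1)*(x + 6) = x^3 - x^2 - 36*x + 36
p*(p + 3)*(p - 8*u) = p^3 - 8*p^2*u + 3*p^2 - 24*p*u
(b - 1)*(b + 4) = b^2 + 3*b - 4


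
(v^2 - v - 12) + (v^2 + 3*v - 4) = 2*v^2 + 2*v - 16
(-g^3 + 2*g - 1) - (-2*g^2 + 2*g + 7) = -g^3 + 2*g^2 - 8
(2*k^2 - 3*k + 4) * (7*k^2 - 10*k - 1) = 14*k^4 - 41*k^3 + 56*k^2 - 37*k - 4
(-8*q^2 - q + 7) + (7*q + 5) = -8*q^2 + 6*q + 12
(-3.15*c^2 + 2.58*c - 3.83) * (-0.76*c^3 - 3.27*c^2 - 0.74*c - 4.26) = 2.394*c^5 + 8.3397*c^4 - 3.1948*c^3 + 24.0339*c^2 - 8.1566*c + 16.3158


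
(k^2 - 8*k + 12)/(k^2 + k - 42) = (k - 2)/(k + 7)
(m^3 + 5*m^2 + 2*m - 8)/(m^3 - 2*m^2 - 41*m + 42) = (m^2 + 6*m + 8)/(m^2 - m - 42)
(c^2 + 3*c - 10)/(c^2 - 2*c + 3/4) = 4*(c^2 + 3*c - 10)/(4*c^2 - 8*c + 3)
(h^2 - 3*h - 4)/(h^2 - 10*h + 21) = (h^2 - 3*h - 4)/(h^2 - 10*h + 21)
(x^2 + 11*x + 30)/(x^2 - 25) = (x + 6)/(x - 5)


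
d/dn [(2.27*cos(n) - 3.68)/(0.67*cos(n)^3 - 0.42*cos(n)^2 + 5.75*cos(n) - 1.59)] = (3.0418*cos(n)^3 - 8.3502*cos(n)^2 + 3.0912*cos(n) - 17.5507)*sin(n)/(0.4489*cos(n)^6 - 0.5628*cos(n)^5 + 7.8814*cos(n)^4 - 6.9606*cos(n)^3 + 34.3981*cos(n)^2 - 18.285*cos(n) + 2.5281)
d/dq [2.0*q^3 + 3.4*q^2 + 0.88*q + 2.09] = 6.0*q^2 + 6.8*q + 0.88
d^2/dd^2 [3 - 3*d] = 0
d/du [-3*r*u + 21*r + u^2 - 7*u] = -3*r + 2*u - 7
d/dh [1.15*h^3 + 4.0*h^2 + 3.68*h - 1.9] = 3.45*h^2 + 8.0*h + 3.68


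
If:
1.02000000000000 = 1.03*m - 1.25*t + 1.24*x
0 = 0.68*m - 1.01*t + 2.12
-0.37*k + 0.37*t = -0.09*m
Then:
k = 19.82335146497 - 6.03172799704592*x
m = 19.3389385181293 - 6.58118759852864*x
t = 15.1192853389385 - 4.4308985811876*x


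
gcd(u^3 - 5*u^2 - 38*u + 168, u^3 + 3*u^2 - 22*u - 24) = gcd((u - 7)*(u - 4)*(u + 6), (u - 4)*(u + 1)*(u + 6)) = u^2 + 2*u - 24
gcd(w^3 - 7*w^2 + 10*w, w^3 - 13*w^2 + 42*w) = w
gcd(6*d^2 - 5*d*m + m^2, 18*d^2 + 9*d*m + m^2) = 1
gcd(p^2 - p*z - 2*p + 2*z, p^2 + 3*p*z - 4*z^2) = -p + z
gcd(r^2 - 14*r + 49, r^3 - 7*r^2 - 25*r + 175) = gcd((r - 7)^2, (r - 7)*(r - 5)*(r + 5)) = r - 7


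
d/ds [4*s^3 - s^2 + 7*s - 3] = 12*s^2 - 2*s + 7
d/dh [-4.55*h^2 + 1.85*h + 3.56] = 1.85 - 9.1*h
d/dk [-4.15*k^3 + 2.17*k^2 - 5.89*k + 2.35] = -12.45*k^2 + 4.34*k - 5.89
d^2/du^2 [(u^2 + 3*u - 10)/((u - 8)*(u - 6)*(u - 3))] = 2*(u^6 + 9*u^5 - 483*u^4 + 4495*u^3 - 16122*u^2 + 19548*u + 3096)/(u^9 - 51*u^8 + 1137*u^7 - 14525*u^6 + 117018*u^5 - 615708*u^4 + 2113128*u^3 - 4556736*u^2 + 5598720*u - 2985984)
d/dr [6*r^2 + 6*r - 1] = 12*r + 6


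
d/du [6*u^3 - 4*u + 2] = 18*u^2 - 4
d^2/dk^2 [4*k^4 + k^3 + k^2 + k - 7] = 48*k^2 + 6*k + 2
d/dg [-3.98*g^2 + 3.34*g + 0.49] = 3.34 - 7.96*g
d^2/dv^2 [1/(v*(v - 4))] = 2*(v^2 + v*(v - 4) + (v - 4)^2)/(v^3*(v - 4)^3)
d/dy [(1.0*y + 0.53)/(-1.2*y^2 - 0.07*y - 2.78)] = (1.2*y^2 + 1.272*y - 2.7429)/(1.44*y^4 + 0.168*y^3 + 6.6769*y^2 + 0.3892*y + 7.7284)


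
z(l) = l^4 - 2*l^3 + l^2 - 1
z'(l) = 4*l^3 - 6*l^2 + 2*l = 2*l*(2*l^2 - 3*l + 1)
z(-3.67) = 292.74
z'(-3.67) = -285.88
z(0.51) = -0.94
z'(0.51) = -0.01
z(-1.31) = 8.16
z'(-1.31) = -21.91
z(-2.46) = 71.45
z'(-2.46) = -100.78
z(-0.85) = 1.47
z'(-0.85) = -8.49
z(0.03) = -1.00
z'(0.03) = 0.05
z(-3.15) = 169.89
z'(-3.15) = -190.86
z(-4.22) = 484.25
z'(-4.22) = -415.90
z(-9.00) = 8099.00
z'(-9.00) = -3420.00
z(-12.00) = 24335.00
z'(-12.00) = -7800.00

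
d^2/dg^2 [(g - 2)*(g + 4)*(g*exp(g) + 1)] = g^3*exp(g) + 8*g^2*exp(g) + 6*g*exp(g) - 12*exp(g) + 2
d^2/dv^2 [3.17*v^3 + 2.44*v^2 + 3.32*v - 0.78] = 19.02*v + 4.88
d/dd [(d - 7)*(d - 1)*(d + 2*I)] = 3*d^2 + 4*d*(-4 + I) + 7 - 16*I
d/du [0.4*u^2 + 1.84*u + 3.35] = 0.8*u + 1.84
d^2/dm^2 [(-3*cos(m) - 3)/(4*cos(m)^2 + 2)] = 3*(-36*sin(m)^4*cos(m) - 16*sin(m)^4 + 4*cos(m) - 3*cos(3*m) + 2*cos(5*m) + 12)/(2*(2*sin(m)^2 - 3)^3)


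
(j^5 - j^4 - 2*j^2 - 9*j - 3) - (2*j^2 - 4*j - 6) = j^5 - j^4 - 4*j^2 - 5*j + 3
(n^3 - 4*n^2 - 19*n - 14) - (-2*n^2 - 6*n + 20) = n^3 - 2*n^2 - 13*n - 34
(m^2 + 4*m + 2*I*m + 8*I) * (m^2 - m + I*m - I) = m^4 + 3*m^3 + 3*I*m^3 - 6*m^2 + 9*I*m^2 - 6*m - 12*I*m + 8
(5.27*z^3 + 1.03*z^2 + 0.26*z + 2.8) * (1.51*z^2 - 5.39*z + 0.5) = 7.9577*z^5 - 26.85*z^4 - 2.5241*z^3 + 3.3416*z^2 - 14.962*z + 1.4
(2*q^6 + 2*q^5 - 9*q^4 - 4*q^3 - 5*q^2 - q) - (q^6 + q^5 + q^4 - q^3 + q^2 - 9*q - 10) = q^6 + q^5 - 10*q^4 - 3*q^3 - 6*q^2 + 8*q + 10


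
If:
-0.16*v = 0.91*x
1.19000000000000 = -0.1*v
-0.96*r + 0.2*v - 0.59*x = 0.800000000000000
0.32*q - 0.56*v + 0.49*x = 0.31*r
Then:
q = -28.48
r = -4.60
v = -11.90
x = 2.09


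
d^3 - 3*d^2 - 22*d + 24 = (d - 6)*(d - 1)*(d + 4)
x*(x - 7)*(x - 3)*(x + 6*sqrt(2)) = x^4 - 10*x^3 + 6*sqrt(2)*x^3 - 60*sqrt(2)*x^2 + 21*x^2 + 126*sqrt(2)*x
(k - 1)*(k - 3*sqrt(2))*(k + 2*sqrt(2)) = k^3 - sqrt(2)*k^2 - k^2 - 12*k + sqrt(2)*k + 12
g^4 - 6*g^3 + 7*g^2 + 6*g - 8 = (g - 4)*(g - 2)*(g - 1)*(g + 1)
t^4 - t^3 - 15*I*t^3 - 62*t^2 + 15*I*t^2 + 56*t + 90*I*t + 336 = (t - 3)*(t + 2)*(t - 8*I)*(t - 7*I)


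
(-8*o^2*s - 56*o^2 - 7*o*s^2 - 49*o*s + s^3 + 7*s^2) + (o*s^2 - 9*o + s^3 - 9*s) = -8*o^2*s - 56*o^2 - 6*o*s^2 - 49*o*s - 9*o + 2*s^3 + 7*s^2 - 9*s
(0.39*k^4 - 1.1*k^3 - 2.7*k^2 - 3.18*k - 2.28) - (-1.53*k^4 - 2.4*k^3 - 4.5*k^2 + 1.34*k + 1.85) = 1.92*k^4 + 1.3*k^3 + 1.8*k^2 - 4.52*k - 4.13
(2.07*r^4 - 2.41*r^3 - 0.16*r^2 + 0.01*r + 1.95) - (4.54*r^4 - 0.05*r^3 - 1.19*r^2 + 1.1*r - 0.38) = -2.47*r^4 - 2.36*r^3 + 1.03*r^2 - 1.09*r + 2.33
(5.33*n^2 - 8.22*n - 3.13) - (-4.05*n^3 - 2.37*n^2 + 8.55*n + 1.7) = 4.05*n^3 + 7.7*n^2 - 16.77*n - 4.83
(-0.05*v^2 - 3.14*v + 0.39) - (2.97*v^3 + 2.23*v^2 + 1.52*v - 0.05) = -2.97*v^3 - 2.28*v^2 - 4.66*v + 0.44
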